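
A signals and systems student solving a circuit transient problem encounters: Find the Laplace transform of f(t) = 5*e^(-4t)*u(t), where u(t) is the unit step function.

Standard Laplace transform pair:
e^(-at)*u(t) <-> 1/(s+a)
With a = 4: L{5*e^(-4t)*u(t)} = 5/(s+4), ROC: Re(s) > -4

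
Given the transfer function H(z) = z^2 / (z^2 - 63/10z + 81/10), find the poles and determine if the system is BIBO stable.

Poles are roots of the denominator: z^2 - 63/10z + 81/10 = 0.
Quadratic formula: z = [-(-63/10) +/- sqrt((-63/10)^2 - 4*(81/10))] / 2
Discriminant = 3969/100 - 162/5 = 729/100; sqrt = 27/10.
z = (63/10 +/- 27/10) / 2 => z = 9/2 or z = 9/5.
|p1| = 9/2, |p2| = 9/5.
For BIBO stability, all poles must lie inside the unit circle (|p| < 1).
System is UNSTABLE since at least one |p| >= 1.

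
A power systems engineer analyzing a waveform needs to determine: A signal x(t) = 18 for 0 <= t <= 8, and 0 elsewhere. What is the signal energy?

Energy = integral of |x(t)|^2 dt over the signal duration
= 18^2 * 8 = 324 * 8 = 2592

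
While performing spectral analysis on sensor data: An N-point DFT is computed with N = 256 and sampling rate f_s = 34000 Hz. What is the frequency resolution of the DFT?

DFT frequency resolution = f_s / N
= 34000 / 256 = 2125/16 Hz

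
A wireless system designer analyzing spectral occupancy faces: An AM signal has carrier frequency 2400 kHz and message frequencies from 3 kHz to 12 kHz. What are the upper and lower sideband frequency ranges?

Upper sideband (USB) = fc + [fm_low, fm_high] = 2400 + [3, 12] = [2403, 2412] kHz
Lower sideband (LSB) = fc - [fm_high, fm_low] = 2400 - [12, 3] = [2388, 2397] kHz
Total occupied spectrum: 2388 kHz to 2412 kHz (plus carrier at 2400 kHz)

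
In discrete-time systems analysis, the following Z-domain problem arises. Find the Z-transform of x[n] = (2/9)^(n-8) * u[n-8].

Time-shifting property: if X(z) = Z{x[n]}, then Z{x[n-d]} = z^(-d) * X(z)
X(z) = z/(z - 2/9) for x[n] = (2/9)^n * u[n]
Z{x[n-8]} = z^(-8) * z/(z - 2/9) = z^(-7)/(z - 2/9)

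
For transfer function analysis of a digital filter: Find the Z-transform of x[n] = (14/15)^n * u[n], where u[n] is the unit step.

The Z-transform of a^n * u[n] is z/(z-a) for |z| > |a|.
Here a = 14/15, so X(z) = z/(z - (14/15)) = 15z/(15z - 14)
ROC: |z| > 14/15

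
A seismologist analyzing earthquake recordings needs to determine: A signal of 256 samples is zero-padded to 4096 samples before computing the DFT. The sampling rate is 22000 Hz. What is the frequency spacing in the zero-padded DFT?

Original DFT: N = 256, resolution = f_s/N = 22000/256 = 1375/16 Hz
Zero-padded DFT: N = 4096, resolution = f_s/N = 22000/4096 = 1375/256 Hz
Zero-padding interpolates the spectrum (finer frequency grid)
but does NOT improve the true spectral resolution (ability to resolve close frequencies).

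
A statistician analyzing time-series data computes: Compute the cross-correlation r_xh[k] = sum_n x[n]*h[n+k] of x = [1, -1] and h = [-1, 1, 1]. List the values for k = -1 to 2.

Both sequences indexed from 0 and zero outside their support.
Lags with overlap: k = -1 to 2.
  r_xh[-1] = x[1]*h[0] = 1
  r_xh[0] = x[0]*h[0] + x[1]*h[1] = -2
  r_xh[1] = x[0]*h[1] + x[1]*h[2] = 0
  r_xh[2] = x[0]*h[2] = 1
r_xh = [1, -2, 0, 1] (for k = -1, ..., 2)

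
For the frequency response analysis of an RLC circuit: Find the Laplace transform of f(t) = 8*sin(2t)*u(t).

Standard pair: sin(wt)*u(t) <-> w/(s^2+w^2)
With w = 2: L{8*sin(2t)*u(t)} = 16/(s^2+4)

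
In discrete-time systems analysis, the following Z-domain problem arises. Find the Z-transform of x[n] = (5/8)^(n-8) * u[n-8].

Time-shifting property: if X(z) = Z{x[n]}, then Z{x[n-d]} = z^(-d) * X(z)
X(z) = z/(z - 5/8) for x[n] = (5/8)^n * u[n]
Z{x[n-8]} = z^(-8) * z/(z - 5/8) = z^(-7)/(z - 5/8)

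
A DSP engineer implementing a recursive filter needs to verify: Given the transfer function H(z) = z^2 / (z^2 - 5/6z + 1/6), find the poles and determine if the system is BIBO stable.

Poles are roots of the denominator: z^2 - 5/6z + 1/6 = 0.
Quadratic formula: z = [-(-5/6) +/- sqrt((-5/6)^2 - 4*(1/6))] / 2
Discriminant = 25/36 - 2/3 = 1/36; sqrt = 1/6.
z = (5/6 +/- 1/6) / 2 => z = 1/2 or z = 1/3.
|p1| = 1/3, |p2| = 1/2.
For BIBO stability, all poles must lie inside the unit circle (|p| < 1).
System is STABLE since both |p| < 1.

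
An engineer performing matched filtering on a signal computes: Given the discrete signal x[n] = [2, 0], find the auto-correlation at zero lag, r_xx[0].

The auto-correlation at zero lag r_xx[0] equals the signal energy.
r_xx[0] = sum of x[n]^2 = 2^2 + 0^2
= 4 + 0 = 4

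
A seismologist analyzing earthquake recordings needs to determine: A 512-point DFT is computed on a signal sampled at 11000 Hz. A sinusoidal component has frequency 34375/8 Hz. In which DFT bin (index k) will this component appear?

DFT frequency resolution = f_s/N = 11000/512 = 1375/64 Hz
Bin index k = f_signal / resolution = 34375/8 / 1375/64 = 200
The signal frequency 34375/8 Hz falls in DFT bin k = 200.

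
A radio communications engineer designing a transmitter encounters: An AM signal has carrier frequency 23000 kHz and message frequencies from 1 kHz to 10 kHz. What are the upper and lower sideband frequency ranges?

Upper sideband (USB) = fc + [fm_low, fm_high] = 23000 + [1, 10] = [23001, 23010] kHz
Lower sideband (LSB) = fc - [fm_high, fm_low] = 23000 - [10, 1] = [22990, 22999] kHz
Total occupied spectrum: 22990 kHz to 23010 kHz (plus carrier at 23000 kHz)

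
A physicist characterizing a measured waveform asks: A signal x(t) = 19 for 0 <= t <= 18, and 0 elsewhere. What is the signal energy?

Energy = integral of |x(t)|^2 dt over the signal duration
= 19^2 * 18 = 361 * 18 = 6498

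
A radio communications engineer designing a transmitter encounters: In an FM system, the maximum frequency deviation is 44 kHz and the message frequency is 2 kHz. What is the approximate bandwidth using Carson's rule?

Carson's rule: BW = 2*(delta_f + f_m)
= 2*(44 + 2) kHz = 92 kHz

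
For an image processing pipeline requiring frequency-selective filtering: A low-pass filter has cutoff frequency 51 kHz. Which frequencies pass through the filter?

A low-pass filter passes all frequencies below the cutoff frequency 51 kHz and attenuates higher frequencies.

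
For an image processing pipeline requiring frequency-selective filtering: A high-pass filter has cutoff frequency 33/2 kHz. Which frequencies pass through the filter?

A high-pass filter passes all frequencies above the cutoff frequency 33/2 kHz and attenuates lower frequencies.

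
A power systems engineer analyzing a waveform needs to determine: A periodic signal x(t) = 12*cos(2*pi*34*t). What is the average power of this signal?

Average power of A*cos(wt) is A^2/2.
P = 12^2 / 2 = 144/2 = 72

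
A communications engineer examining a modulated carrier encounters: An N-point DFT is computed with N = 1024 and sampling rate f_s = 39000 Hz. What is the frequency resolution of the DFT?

DFT frequency resolution = f_s / N
= 39000 / 1024 = 4875/128 Hz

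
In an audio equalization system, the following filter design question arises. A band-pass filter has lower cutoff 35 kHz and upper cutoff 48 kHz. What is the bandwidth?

Bandwidth = f_high - f_low
= 48 kHz - 35 kHz = 13 kHz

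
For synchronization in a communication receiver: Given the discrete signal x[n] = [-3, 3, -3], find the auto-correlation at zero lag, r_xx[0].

The auto-correlation at zero lag r_xx[0] equals the signal energy.
r_xx[0] = sum of x[n]^2 = (-3)^2 + 3^2 + (-3)^2
= 9 + 9 + 9 = 27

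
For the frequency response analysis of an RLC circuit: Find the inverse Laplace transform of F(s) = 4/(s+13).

Standard pair: k/(s+a) <-> k*e^(-at)*u(t)
With k=4, a=13: f(t) = 4*e^(-13t)*u(t)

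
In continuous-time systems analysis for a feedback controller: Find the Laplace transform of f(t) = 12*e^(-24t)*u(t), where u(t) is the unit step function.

Standard Laplace transform pair:
e^(-at)*u(t) <-> 1/(s+a)
With a = 24: L{12*e^(-24t)*u(t)} = 12/(s+24), ROC: Re(s) > -24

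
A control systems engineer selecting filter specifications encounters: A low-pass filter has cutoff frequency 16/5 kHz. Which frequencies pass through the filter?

A low-pass filter passes all frequencies below the cutoff frequency 16/5 kHz and attenuates higher frequencies.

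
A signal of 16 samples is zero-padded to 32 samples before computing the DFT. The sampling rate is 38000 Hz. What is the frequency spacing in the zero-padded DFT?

Original DFT: N = 16, resolution = f_s/N = 38000/16 = 2375 Hz
Zero-padded DFT: N = 32, resolution = f_s/N = 38000/32 = 2375/2 Hz
Zero-padding interpolates the spectrum (finer frequency grid)
but does NOT improve the true spectral resolution (ability to resolve close frequencies).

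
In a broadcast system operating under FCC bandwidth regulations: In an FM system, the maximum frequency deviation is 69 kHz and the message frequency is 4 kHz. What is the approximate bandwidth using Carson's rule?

Carson's rule: BW = 2*(delta_f + f_m)
= 2*(69 + 4) kHz = 146 kHz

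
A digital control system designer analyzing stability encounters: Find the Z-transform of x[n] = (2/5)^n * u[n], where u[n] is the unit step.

The Z-transform of a^n * u[n] is z/(z-a) for |z| > |a|.
Here a = 2/5, so X(z) = z/(z - (2/5)) = 5z/(5z - 2)
ROC: |z| > 2/5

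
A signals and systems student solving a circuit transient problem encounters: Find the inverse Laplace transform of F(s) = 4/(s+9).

Standard pair: k/(s+a) <-> k*e^(-at)*u(t)
With k=4, a=9: f(t) = 4*e^(-9t)*u(t)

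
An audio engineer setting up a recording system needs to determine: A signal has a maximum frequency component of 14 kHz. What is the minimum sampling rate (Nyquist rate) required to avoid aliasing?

By the Nyquist-Shannon sampling theorem,
the minimum sampling rate (Nyquist rate) must be at least 2 * f_max.
Nyquist rate = 2 * 14 kHz = 28 kHz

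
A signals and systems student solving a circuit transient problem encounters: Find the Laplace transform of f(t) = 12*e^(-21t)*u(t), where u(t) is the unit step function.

Standard Laplace transform pair:
e^(-at)*u(t) <-> 1/(s+a)
With a = 21: L{12*e^(-21t)*u(t)} = 12/(s+21), ROC: Re(s) > -21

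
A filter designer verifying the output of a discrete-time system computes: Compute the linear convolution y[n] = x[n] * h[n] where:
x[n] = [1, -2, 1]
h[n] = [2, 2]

y[n] = sum_k x[k]*h[n-k]. Output length = len(x) + len(h) - 1 = 3 + 2 - 1 = 4.
y[0] = 1*2 = 2
y[1] = -2*2 + 1*2 = -2
y[2] = 1*2 + -2*2 = -2
y[3] = 1*2 = 2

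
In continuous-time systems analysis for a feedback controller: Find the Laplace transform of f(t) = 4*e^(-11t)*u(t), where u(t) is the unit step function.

Standard Laplace transform pair:
e^(-at)*u(t) <-> 1/(s+a)
With a = 11: L{4*e^(-11t)*u(t)} = 4/(s+11), ROC: Re(s) > -11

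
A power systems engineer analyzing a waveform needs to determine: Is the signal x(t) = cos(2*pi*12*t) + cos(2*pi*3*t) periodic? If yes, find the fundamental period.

f1 = 12 Hz, f2 = 3 Hz
Period T1 = 1/12, T2 = 1/3
Ratio T1/T2 = 3/12, which is rational.
The signal is periodic with fundamental period T = 1/GCD(12,3) = 1/3 s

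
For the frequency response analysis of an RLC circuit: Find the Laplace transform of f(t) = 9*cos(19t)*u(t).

Standard pair: cos(wt)*u(t) <-> s/(s^2+w^2)
With w = 19: L{9*cos(19t)*u(t)} = 9s/(s^2+361)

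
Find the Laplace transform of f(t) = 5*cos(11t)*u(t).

Standard pair: cos(wt)*u(t) <-> s/(s^2+w^2)
With w = 11: L{5*cos(11t)*u(t)} = 5s/(s^2+121)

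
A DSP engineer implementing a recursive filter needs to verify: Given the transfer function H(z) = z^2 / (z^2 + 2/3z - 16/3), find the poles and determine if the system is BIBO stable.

Poles are roots of the denominator: z^2 + 2/3z - 16/3 = 0.
Quadratic formula: z = [-(2/3) +/- sqrt((2/3)^2 - 4*(-16/3))] / 2
Discriminant = 4/9 + 64/3 = 196/9; sqrt = 14/3.
z = (-2/3 +/- 14/3) / 2 => z = 2 or z = -8/3.
|p1| = 8/3, |p2| = 2.
For BIBO stability, all poles must lie inside the unit circle (|p| < 1).
System is UNSTABLE since at least one |p| >= 1.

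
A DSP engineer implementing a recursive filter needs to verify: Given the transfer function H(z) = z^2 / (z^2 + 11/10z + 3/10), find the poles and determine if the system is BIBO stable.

Poles are roots of the denominator: z^2 + 11/10z + 3/10 = 0.
Quadratic formula: z = [-(11/10) +/- sqrt((11/10)^2 - 4*(3/10))] / 2
Discriminant = 121/100 - 6/5 = 1/100; sqrt = 1/10.
z = (-11/10 +/- 1/10) / 2 => z = -1/2 or z = -3/5.
|p1| = 3/5, |p2| = 1/2.
For BIBO stability, all poles must lie inside the unit circle (|p| < 1).
System is STABLE since both |p| < 1.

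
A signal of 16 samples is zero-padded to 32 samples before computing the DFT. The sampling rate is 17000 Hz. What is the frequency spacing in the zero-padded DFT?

Original DFT: N = 16, resolution = f_s/N = 17000/16 = 2125/2 Hz
Zero-padded DFT: N = 32, resolution = f_s/N = 17000/32 = 2125/4 Hz
Zero-padding interpolates the spectrum (finer frequency grid)
but does NOT improve the true spectral resolution (ability to resolve close frequencies).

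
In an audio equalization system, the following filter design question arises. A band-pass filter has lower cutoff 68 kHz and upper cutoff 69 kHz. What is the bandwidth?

Bandwidth = f_high - f_low
= 69 kHz - 68 kHz = 1 kHz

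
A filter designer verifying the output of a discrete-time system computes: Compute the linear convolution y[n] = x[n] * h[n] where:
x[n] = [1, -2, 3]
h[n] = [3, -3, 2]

y[n] = sum_k x[k]*h[n-k]. Output length = len(x) + len(h) - 1 = 3 + 3 - 1 = 5.
y[0] = 1*3 = 3
y[1] = -2*3 + 1*-3 = -9
y[2] = 3*3 + -2*-3 + 1*2 = 17
y[3] = 3*-3 + -2*2 = -13
y[4] = 3*2 = 6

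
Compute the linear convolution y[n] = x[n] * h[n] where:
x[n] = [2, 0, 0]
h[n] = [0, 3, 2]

y[n] = sum_k x[k]*h[n-k]. Output length = len(x) + len(h) - 1 = 3 + 3 - 1 = 5.
y[0] = 2*0 = 0
y[1] = 0*0 + 2*3 = 6
y[2] = 0*0 + 0*3 + 2*2 = 4
y[3] = 0*3 + 0*2 = 0
y[4] = 0*2 = 0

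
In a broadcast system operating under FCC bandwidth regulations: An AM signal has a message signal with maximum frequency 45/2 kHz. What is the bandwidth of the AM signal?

In AM (double-sideband), the bandwidth is twice the message frequency.
BW = 2 * f_m = 2 * 45/2 kHz = 45 kHz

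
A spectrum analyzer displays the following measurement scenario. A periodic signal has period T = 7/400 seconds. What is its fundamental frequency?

The fundamental frequency is the reciprocal of the period.
f = 1/T = 1/(7/400) = 400/7 Hz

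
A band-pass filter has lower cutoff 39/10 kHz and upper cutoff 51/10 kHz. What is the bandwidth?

Bandwidth = f_high - f_low
= 51/10 kHz - 39/10 kHz = 6/5 kHz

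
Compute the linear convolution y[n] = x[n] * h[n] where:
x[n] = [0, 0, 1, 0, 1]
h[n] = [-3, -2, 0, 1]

y[n] = sum_k x[k]*h[n-k]. Output length = len(x) + len(h) - 1 = 5 + 4 - 1 = 8.
y[0] = 0*-3 = 0
y[1] = 0*-3 + 0*-2 = 0
y[2] = 1*-3 + 0*-2 + 0*0 = -3
y[3] = 0*-3 + 1*-2 + 0*0 + 0*1 = -2
y[4] = 1*-3 + 0*-2 + 1*0 + 0*1 = -3
y[5] = 1*-2 + 0*0 + 1*1 = -1
y[6] = 1*0 + 0*1 = 0
y[7] = 1*1 = 1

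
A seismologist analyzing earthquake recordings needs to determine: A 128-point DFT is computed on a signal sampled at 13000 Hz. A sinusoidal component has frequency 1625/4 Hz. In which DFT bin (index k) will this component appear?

DFT frequency resolution = f_s/N = 13000/128 = 1625/16 Hz
Bin index k = f_signal / resolution = 1625/4 / 1625/16 = 4
The signal frequency 1625/4 Hz falls in DFT bin k = 4.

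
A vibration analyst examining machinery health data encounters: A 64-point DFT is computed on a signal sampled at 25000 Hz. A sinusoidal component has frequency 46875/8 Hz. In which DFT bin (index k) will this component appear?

DFT frequency resolution = f_s/N = 25000/64 = 3125/8 Hz
Bin index k = f_signal / resolution = 46875/8 / 3125/8 = 15
The signal frequency 46875/8 Hz falls in DFT bin k = 15.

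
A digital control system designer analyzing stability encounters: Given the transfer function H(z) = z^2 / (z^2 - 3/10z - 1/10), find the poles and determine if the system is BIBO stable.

Poles are roots of the denominator: z^2 - 3/10z - 1/10 = 0.
Quadratic formula: z = [-(-3/10) +/- sqrt((-3/10)^2 - 4*(-1/10))] / 2
Discriminant = 9/100 + 2/5 = 49/100; sqrt = 7/10.
z = (3/10 +/- 7/10) / 2 => z = 1/2 or z = -1/5.
|p1| = 1/2, |p2| = 1/5.
For BIBO stability, all poles must lie inside the unit circle (|p| < 1).
System is STABLE since both |p| < 1.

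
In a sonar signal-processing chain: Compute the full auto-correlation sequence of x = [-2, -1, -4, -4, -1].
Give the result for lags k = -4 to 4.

r_xx[k] = sum_m x[m]*x[m+k], indexed from 0, for k = -4 to 4:
  r_xx[-4] = x[4]*x[0] = 2
  r_xx[-3] = x[3]*x[0] + x[4]*x[1] = 9
  r_xx[-2] = x[2]*x[0] + x[3]*x[1] + x[4]*x[2] = 16
  r_xx[-1] = x[1]*x[0] + x[2]*x[1] + x[3]*x[2] + x[4]*x[3] = 26
  r_xx[0] = x[0]*x[0] + x[1]*x[1] + x[2]*x[2] + x[3]*x[3] + x[4]*x[4] = 38
  r_xx[1] = x[0]*x[1] + x[1]*x[2] + x[2]*x[3] + x[3]*x[4] = 26
  r_xx[2] = x[0]*x[2] + x[1]*x[3] + x[2]*x[4] = 16
  r_xx[3] = x[0]*x[3] + x[1]*x[4] = 9
  r_xx[4] = x[0]*x[4] = 2
r_xx = [2, 9, 16, 26, 38, 26, 16, 9, 2]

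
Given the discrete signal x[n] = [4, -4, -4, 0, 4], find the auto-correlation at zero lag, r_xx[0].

The auto-correlation at zero lag r_xx[0] equals the signal energy.
r_xx[0] = sum of x[n]^2 = 4^2 + (-4)^2 + (-4)^2 + 0^2 + 4^2
= 16 + 16 + 16 + 0 + 16 = 64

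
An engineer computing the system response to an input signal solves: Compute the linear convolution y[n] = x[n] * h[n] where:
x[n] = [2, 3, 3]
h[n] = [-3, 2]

y[n] = sum_k x[k]*h[n-k]. Output length = len(x) + len(h) - 1 = 3 + 2 - 1 = 4.
y[0] = 2*-3 = -6
y[1] = 3*-3 + 2*2 = -5
y[2] = 3*-3 + 3*2 = -3
y[3] = 3*2 = 6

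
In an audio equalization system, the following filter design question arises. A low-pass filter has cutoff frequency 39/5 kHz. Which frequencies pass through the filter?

A low-pass filter passes all frequencies below the cutoff frequency 39/5 kHz and attenuates higher frequencies.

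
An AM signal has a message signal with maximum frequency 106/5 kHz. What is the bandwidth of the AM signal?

In AM (double-sideband), the bandwidth is twice the message frequency.
BW = 2 * f_m = 2 * 106/5 kHz = 212/5 kHz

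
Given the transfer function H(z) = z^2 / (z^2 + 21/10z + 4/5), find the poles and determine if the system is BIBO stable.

Poles are roots of the denominator: z^2 + 21/10z + 4/5 = 0.
Quadratic formula: z = [-(21/10) +/- sqrt((21/10)^2 - 4*(4/5))] / 2
Discriminant = 441/100 - 16/5 = 121/100; sqrt = 11/10.
z = (-21/10 +/- 11/10) / 2 => z = -1/2 or z = -8/5.
|p1| = 8/5, |p2| = 1/2.
For BIBO stability, all poles must lie inside the unit circle (|p| < 1).
System is UNSTABLE since at least one |p| >= 1.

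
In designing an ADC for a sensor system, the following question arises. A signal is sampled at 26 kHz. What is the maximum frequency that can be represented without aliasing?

The maximum frequency that can be represented without aliasing
is the Nyquist frequency: f_max = f_s / 2 = 26 kHz / 2 = 13 kHz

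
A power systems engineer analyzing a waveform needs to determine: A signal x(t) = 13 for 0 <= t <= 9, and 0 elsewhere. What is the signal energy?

Energy = integral of |x(t)|^2 dt over the signal duration
= 13^2 * 9 = 169 * 9 = 1521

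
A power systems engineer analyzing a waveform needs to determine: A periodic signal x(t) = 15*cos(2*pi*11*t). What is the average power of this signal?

Average power of A*cos(wt) is A^2/2.
P = 15^2 / 2 = 225/2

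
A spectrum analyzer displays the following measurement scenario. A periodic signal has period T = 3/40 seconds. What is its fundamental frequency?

The fundamental frequency is the reciprocal of the period.
f = 1/T = 1/(3/40) = 40/3 Hz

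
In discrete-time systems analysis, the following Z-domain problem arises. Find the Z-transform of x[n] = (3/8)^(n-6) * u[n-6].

Time-shifting property: if X(z) = Z{x[n]}, then Z{x[n-d]} = z^(-d) * X(z)
X(z) = z/(z - 3/8) for x[n] = (3/8)^n * u[n]
Z{x[n-6]} = z^(-6) * z/(z - 3/8) = z^(-5)/(z - 3/8)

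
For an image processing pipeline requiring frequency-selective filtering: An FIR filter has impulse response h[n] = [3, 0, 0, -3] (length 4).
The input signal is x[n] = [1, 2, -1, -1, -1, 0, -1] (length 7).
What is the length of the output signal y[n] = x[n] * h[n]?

For linear convolution, the output length is:
len(y) = len(x) + len(h) - 1 = 7 + 4 - 1 = 10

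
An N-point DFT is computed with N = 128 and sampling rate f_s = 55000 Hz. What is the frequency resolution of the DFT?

DFT frequency resolution = f_s / N
= 55000 / 128 = 6875/16 Hz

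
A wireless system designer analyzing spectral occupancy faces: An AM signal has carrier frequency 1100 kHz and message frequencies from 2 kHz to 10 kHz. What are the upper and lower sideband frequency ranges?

Upper sideband (USB) = fc + [fm_low, fm_high] = 1100 + [2, 10] = [1102, 1110] kHz
Lower sideband (LSB) = fc - [fm_high, fm_low] = 1100 - [10, 2] = [1090, 1098] kHz
Total occupied spectrum: 1090 kHz to 1110 kHz (plus carrier at 1100 kHz)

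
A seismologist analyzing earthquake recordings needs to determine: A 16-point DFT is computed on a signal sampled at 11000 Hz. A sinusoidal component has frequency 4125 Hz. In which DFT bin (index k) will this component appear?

DFT frequency resolution = f_s/N = 11000/16 = 1375/2 Hz
Bin index k = f_signal / resolution = 4125 / 1375/2 = 6
The signal frequency 4125 Hz falls in DFT bin k = 6.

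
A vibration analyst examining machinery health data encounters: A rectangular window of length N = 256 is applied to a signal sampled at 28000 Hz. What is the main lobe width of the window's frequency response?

For a rectangular window of length N,
the main lobe width in frequency is 2*f_s/N.
= 2*28000/256 = 875/4 Hz
This determines the minimum frequency separation for resolving two sinusoids.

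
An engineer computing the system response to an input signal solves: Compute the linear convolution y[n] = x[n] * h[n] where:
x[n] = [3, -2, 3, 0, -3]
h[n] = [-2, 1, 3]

y[n] = sum_k x[k]*h[n-k]. Output length = len(x) + len(h) - 1 = 5 + 3 - 1 = 7.
y[0] = 3*-2 = -6
y[1] = -2*-2 + 3*1 = 7
y[2] = 3*-2 + -2*1 + 3*3 = 1
y[3] = 0*-2 + 3*1 + -2*3 = -3
y[4] = -3*-2 + 0*1 + 3*3 = 15
y[5] = -3*1 + 0*3 = -3
y[6] = -3*3 = -9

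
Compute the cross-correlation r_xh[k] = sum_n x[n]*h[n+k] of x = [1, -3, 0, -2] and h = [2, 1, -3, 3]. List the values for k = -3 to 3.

Both sequences indexed from 0 and zero outside their support.
Lags with overlap: k = -3 to 3.
  r_xh[-3] = x[3]*h[0] = -4
  r_xh[-2] = x[2]*h[0] + x[3]*h[1] = -2
  r_xh[-1] = x[1]*h[0] + x[2]*h[1] + x[3]*h[2] = 0
  r_xh[0] = x[0]*h[0] + x[1]*h[1] + x[2]*h[2] + x[3]*h[3] = -7
  r_xh[1] = x[0]*h[1] + x[1]*h[2] + x[2]*h[3] = 10
  r_xh[2] = x[0]*h[2] + x[1]*h[3] = -12
  r_xh[3] = x[0]*h[3] = 3
r_xh = [-4, -2, 0, -7, 10, -12, 3] (for k = -3, ..., 3)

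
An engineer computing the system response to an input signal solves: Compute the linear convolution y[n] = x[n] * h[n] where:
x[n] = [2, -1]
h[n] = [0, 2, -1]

y[n] = sum_k x[k]*h[n-k]. Output length = len(x) + len(h) - 1 = 2 + 3 - 1 = 4.
y[0] = 2*0 = 0
y[1] = -1*0 + 2*2 = 4
y[2] = -1*2 + 2*-1 = -4
y[3] = -1*-1 = 1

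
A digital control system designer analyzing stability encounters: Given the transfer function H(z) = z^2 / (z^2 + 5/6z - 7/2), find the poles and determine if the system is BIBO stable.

Poles are roots of the denominator: z^2 + 5/6z - 7/2 = 0.
Quadratic formula: z = [-(5/6) +/- sqrt((5/6)^2 - 4*(-7/2))] / 2
Discriminant = 25/36 + 14 = 529/36; sqrt = 23/6.
z = (-5/6 +/- 23/6) / 2 => z = 3/2 or z = -7/3.
|p1| = 7/3, |p2| = 3/2.
For BIBO stability, all poles must lie inside the unit circle (|p| < 1).
System is UNSTABLE since at least one |p| >= 1.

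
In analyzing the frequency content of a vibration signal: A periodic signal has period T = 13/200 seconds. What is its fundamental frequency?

The fundamental frequency is the reciprocal of the period.
f = 1/T = 1/(13/200) = 200/13 Hz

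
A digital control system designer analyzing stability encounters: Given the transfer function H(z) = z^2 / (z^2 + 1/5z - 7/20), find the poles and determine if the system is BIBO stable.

Poles are roots of the denominator: z^2 + 1/5z - 7/20 = 0.
Quadratic formula: z = [-(1/5) +/- sqrt((1/5)^2 - 4*(-7/20))] / 2
Discriminant = 1/25 + 7/5 = 36/25; sqrt = 6/5.
z = (-1/5 +/- 6/5) / 2 => z = 1/2 or z = -7/10.
|p1| = 7/10, |p2| = 1/2.
For BIBO stability, all poles must lie inside the unit circle (|p| < 1).
System is STABLE since both |p| < 1.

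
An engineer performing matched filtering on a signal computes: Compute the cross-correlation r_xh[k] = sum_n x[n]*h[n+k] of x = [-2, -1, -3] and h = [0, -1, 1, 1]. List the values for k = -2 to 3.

Both sequences indexed from 0 and zero outside their support.
Lags with overlap: k = -2 to 3.
  r_xh[-2] = x[2]*h[0] = 0
  r_xh[-1] = x[1]*h[0] + x[2]*h[1] = 3
  r_xh[0] = x[0]*h[0] + x[1]*h[1] + x[2]*h[2] = -2
  r_xh[1] = x[0]*h[1] + x[1]*h[2] + x[2]*h[3] = -2
  r_xh[2] = x[0]*h[2] + x[1]*h[3] = -3
  r_xh[3] = x[0]*h[3] = -2
r_xh = [0, 3, -2, -2, -3, -2] (for k = -2, ..., 3)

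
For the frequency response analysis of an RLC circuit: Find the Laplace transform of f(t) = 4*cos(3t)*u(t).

Standard pair: cos(wt)*u(t) <-> s/(s^2+w^2)
With w = 3: L{4*cos(3t)*u(t)} = 4s/(s^2+9)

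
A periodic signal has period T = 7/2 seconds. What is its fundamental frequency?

The fundamental frequency is the reciprocal of the period.
f = 1/T = 1/(7/2) = 2/7 Hz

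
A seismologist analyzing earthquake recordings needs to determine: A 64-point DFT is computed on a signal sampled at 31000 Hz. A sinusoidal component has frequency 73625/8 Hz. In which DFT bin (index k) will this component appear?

DFT frequency resolution = f_s/N = 31000/64 = 3875/8 Hz
Bin index k = f_signal / resolution = 73625/8 / 3875/8 = 19
The signal frequency 73625/8 Hz falls in DFT bin k = 19.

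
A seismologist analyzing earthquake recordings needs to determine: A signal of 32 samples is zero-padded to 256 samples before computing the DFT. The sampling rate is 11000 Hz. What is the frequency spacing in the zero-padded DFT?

Original DFT: N = 32, resolution = f_s/N = 11000/32 = 1375/4 Hz
Zero-padded DFT: N = 256, resolution = f_s/N = 11000/256 = 1375/32 Hz
Zero-padding interpolates the spectrum (finer frequency grid)
but does NOT improve the true spectral resolution (ability to resolve close frequencies).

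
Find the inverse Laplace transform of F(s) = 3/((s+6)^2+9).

Standard pair: w/((s+a)^2+w^2) <-> e^(-at)*sin(wt)*u(t)
With a=6, w=3: f(t) = e^(-6t)*sin(3t)*u(t)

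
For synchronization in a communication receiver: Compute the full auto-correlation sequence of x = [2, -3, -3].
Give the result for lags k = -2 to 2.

r_xx[k] = sum_m x[m]*x[m+k], indexed from 0, for k = -2 to 2:
  r_xx[-2] = x[2]*x[0] = -6
  r_xx[-1] = x[1]*x[0] + x[2]*x[1] = 3
  r_xx[0] = x[0]*x[0] + x[1]*x[1] + x[2]*x[2] = 22
  r_xx[1] = x[0]*x[1] + x[1]*x[2] = 3
  r_xx[2] = x[0]*x[2] = -6
r_xx = [-6, 3, 22, 3, -6]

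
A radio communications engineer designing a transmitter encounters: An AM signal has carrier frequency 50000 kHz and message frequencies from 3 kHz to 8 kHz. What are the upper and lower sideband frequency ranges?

Upper sideband (USB) = fc + [fm_low, fm_high] = 50000 + [3, 8] = [50003, 50008] kHz
Lower sideband (LSB) = fc - [fm_high, fm_low] = 50000 - [8, 3] = [49992, 49997] kHz
Total occupied spectrum: 49992 kHz to 50008 kHz (plus carrier at 50000 kHz)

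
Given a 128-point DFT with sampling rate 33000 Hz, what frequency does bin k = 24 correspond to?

The frequency of DFT bin k is: f_k = k * f_s / N
f_24 = 24 * 33000 / 128 = 12375/2 Hz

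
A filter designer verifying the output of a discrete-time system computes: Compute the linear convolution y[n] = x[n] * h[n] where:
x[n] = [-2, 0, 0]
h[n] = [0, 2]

y[n] = sum_k x[k]*h[n-k]. Output length = len(x) + len(h) - 1 = 3 + 2 - 1 = 4.
y[0] = -2*0 = 0
y[1] = 0*0 + -2*2 = -4
y[2] = 0*0 + 0*2 = 0
y[3] = 0*2 = 0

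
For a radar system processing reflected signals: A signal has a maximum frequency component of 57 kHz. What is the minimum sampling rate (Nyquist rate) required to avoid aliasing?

By the Nyquist-Shannon sampling theorem,
the minimum sampling rate (Nyquist rate) must be at least 2 * f_max.
Nyquist rate = 2 * 57 kHz = 114 kHz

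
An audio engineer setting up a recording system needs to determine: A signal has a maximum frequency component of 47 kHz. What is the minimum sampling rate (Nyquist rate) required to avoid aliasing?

By the Nyquist-Shannon sampling theorem,
the minimum sampling rate (Nyquist rate) must be at least 2 * f_max.
Nyquist rate = 2 * 47 kHz = 94 kHz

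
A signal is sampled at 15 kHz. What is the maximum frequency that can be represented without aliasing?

The maximum frequency that can be represented without aliasing
is the Nyquist frequency: f_max = f_s / 2 = 15 kHz / 2 = 15/2 kHz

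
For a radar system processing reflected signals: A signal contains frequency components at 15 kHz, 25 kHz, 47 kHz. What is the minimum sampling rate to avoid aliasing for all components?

The highest frequency component is f_max = 47 kHz.
Nyquist rate = 2 * f_max = 2 * 47 kHz = 94 kHz.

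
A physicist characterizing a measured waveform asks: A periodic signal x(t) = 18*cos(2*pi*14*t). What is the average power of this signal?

Average power of A*cos(wt) is A^2/2.
P = 18^2 / 2 = 324/2 = 162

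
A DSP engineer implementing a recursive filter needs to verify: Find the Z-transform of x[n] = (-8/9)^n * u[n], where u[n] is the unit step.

The Z-transform of a^n * u[n] is z/(z-a) for |z| > |a|.
Here a = -8/9, so X(z) = z/(z - (-8/9)) = 9z/(9z + 8)
ROC: |z| > 8/9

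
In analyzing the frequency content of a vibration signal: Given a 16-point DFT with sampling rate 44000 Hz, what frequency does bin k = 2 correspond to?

The frequency of DFT bin k is: f_k = k * f_s / N
f_2 = 2 * 44000 / 16 = 5500 Hz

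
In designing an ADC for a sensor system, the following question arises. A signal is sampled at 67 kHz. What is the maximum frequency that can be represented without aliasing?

The maximum frequency that can be represented without aliasing
is the Nyquist frequency: f_max = f_s / 2 = 67 kHz / 2 = 67/2 kHz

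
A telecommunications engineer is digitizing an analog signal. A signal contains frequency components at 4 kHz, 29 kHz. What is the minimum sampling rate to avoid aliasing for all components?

The highest frequency component is f_max = 29 kHz.
Nyquist rate = 2 * f_max = 2 * 29 kHz = 58 kHz.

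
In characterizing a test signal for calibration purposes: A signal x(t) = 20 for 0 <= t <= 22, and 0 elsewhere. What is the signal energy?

Energy = integral of |x(t)|^2 dt over the signal duration
= 20^2 * 22 = 400 * 22 = 8800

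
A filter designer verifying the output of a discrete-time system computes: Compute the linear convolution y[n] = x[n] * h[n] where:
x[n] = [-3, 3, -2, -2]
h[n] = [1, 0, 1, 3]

y[n] = sum_k x[k]*h[n-k]. Output length = len(x) + len(h) - 1 = 4 + 4 - 1 = 7.
y[0] = -3*1 = -3
y[1] = 3*1 + -3*0 = 3
y[2] = -2*1 + 3*0 + -3*1 = -5
y[3] = -2*1 + -2*0 + 3*1 + -3*3 = -8
y[4] = -2*0 + -2*1 + 3*3 = 7
y[5] = -2*1 + -2*3 = -8
y[6] = -2*3 = -6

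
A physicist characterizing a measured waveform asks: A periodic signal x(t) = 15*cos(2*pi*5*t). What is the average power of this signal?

Average power of A*cos(wt) is A^2/2.
P = 15^2 / 2 = 225/2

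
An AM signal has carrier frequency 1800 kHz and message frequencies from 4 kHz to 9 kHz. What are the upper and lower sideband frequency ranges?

Upper sideband (USB) = fc + [fm_low, fm_high] = 1800 + [4, 9] = [1804, 1809] kHz
Lower sideband (LSB) = fc - [fm_high, fm_low] = 1800 - [9, 4] = [1791, 1796] kHz
Total occupied spectrum: 1791 kHz to 1809 kHz (plus carrier at 1800 kHz)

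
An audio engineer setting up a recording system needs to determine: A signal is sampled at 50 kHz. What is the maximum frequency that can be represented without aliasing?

The maximum frequency that can be represented without aliasing
is the Nyquist frequency: f_max = f_s / 2 = 50 kHz / 2 = 25 kHz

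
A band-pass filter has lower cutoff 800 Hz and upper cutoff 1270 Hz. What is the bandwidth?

Bandwidth = f_high - f_low
= 1270 Hz - 800 Hz = 470 Hz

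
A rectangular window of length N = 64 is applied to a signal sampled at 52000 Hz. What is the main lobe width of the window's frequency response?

For a rectangular window of length N,
the main lobe width in frequency is 2*f_s/N.
= 2*52000/64 = 1625 Hz
This determines the minimum frequency separation for resolving two sinusoids.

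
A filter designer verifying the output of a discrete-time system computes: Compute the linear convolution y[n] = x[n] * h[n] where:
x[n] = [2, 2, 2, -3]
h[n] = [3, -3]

y[n] = sum_k x[k]*h[n-k]. Output length = len(x) + len(h) - 1 = 4 + 2 - 1 = 5.
y[0] = 2*3 = 6
y[1] = 2*3 + 2*-3 = 0
y[2] = 2*3 + 2*-3 = 0
y[3] = -3*3 + 2*-3 = -15
y[4] = -3*-3 = 9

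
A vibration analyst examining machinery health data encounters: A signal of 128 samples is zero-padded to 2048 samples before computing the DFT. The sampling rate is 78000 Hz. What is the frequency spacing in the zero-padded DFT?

Original DFT: N = 128, resolution = f_s/N = 78000/128 = 4875/8 Hz
Zero-padded DFT: N = 2048, resolution = f_s/N = 78000/2048 = 4875/128 Hz
Zero-padding interpolates the spectrum (finer frequency grid)
but does NOT improve the true spectral resolution (ability to resolve close frequencies).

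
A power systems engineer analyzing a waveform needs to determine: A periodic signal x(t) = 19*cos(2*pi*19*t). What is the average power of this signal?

Average power of A*cos(wt) is A^2/2.
P = 19^2 / 2 = 361/2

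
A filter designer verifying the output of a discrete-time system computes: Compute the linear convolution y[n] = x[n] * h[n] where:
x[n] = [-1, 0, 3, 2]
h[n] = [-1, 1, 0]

y[n] = sum_k x[k]*h[n-k]. Output length = len(x) + len(h) - 1 = 4 + 3 - 1 = 6.
y[0] = -1*-1 = 1
y[1] = 0*-1 + -1*1 = -1
y[2] = 3*-1 + 0*1 + -1*0 = -3
y[3] = 2*-1 + 3*1 + 0*0 = 1
y[4] = 2*1 + 3*0 = 2
y[5] = 2*0 = 0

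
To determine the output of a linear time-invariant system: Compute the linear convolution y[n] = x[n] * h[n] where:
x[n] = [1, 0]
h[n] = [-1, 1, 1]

y[n] = sum_k x[k]*h[n-k]. Output length = len(x) + len(h) - 1 = 2 + 3 - 1 = 4.
y[0] = 1*-1 = -1
y[1] = 0*-1 + 1*1 = 1
y[2] = 0*1 + 1*1 = 1
y[3] = 0*1 = 0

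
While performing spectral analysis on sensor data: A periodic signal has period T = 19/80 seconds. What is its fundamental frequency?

The fundamental frequency is the reciprocal of the period.
f = 1/T = 1/(19/80) = 80/19 Hz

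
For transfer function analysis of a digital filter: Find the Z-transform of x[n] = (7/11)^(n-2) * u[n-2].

Time-shifting property: if X(z) = Z{x[n]}, then Z{x[n-d]} = z^(-d) * X(z)
X(z) = z/(z - 7/11) for x[n] = (7/11)^n * u[n]
Z{x[n-2]} = z^(-2) * z/(z - 7/11) = z^(-1)/(z - 7/11)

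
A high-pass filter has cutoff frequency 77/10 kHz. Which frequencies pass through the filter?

A high-pass filter passes all frequencies above the cutoff frequency 77/10 kHz and attenuates lower frequencies.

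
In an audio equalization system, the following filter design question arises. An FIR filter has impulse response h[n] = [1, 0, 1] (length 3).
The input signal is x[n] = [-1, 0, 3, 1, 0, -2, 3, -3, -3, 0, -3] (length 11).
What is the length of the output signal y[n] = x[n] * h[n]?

For linear convolution, the output length is:
len(y) = len(x) + len(h) - 1 = 11 + 3 - 1 = 13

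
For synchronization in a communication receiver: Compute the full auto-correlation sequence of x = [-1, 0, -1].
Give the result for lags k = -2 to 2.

r_xx[k] = sum_m x[m]*x[m+k], indexed from 0, for k = -2 to 2:
  r_xx[-2] = x[2]*x[0] = 1
  r_xx[-1] = x[1]*x[0] + x[2]*x[1] = 0
  r_xx[0] = x[0]*x[0] + x[1]*x[1] + x[2]*x[2] = 2
  r_xx[1] = x[0]*x[1] + x[1]*x[2] = 0
  r_xx[2] = x[0]*x[2] = 1
r_xx = [1, 0, 2, 0, 1]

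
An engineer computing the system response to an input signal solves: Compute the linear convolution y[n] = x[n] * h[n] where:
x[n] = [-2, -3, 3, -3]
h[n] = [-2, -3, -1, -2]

y[n] = sum_k x[k]*h[n-k]. Output length = len(x) + len(h) - 1 = 4 + 4 - 1 = 7.
y[0] = -2*-2 = 4
y[1] = -3*-2 + -2*-3 = 12
y[2] = 3*-2 + -3*-3 + -2*-1 = 5
y[3] = -3*-2 + 3*-3 + -3*-1 + -2*-2 = 4
y[4] = -3*-3 + 3*-1 + -3*-2 = 12
y[5] = -3*-1 + 3*-2 = -3
y[6] = -3*-2 = 6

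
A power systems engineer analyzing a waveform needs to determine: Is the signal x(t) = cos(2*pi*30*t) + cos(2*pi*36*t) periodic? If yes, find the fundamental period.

f1 = 30 Hz, f2 = 36 Hz
Period T1 = 1/30, T2 = 1/36
Ratio T1/T2 = 36/30, which is rational.
The signal is periodic with fundamental period T = 1/GCD(30,36) = 1/6 s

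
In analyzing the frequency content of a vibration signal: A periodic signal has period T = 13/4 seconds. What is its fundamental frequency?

The fundamental frequency is the reciprocal of the period.
f = 1/T = 1/(13/4) = 4/13 Hz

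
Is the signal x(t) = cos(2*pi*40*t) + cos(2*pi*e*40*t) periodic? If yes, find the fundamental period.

f1 = 40 Hz, f2 = 40*e Hz
Ratio f2/f1 = e, which is irrational.
Since the frequency ratio is irrational, no common period exists.
The signal is not periodic.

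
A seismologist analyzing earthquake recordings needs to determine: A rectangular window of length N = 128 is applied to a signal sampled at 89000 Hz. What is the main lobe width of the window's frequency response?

For a rectangular window of length N,
the main lobe width in frequency is 2*f_s/N.
= 2*89000/128 = 11125/8 Hz
This determines the minimum frequency separation for resolving two sinusoids.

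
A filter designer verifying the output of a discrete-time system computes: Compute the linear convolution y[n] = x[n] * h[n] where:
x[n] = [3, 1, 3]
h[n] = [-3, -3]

y[n] = sum_k x[k]*h[n-k]. Output length = len(x) + len(h) - 1 = 3 + 2 - 1 = 4.
y[0] = 3*-3 = -9
y[1] = 1*-3 + 3*-3 = -12
y[2] = 3*-3 + 1*-3 = -12
y[3] = 3*-3 = -9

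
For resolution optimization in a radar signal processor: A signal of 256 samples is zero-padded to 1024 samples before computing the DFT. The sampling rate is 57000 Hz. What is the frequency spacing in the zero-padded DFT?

Original DFT: N = 256, resolution = f_s/N = 57000/256 = 7125/32 Hz
Zero-padded DFT: N = 1024, resolution = f_s/N = 57000/1024 = 7125/128 Hz
Zero-padding interpolates the spectrum (finer frequency grid)
but does NOT improve the true spectral resolution (ability to resolve close frequencies).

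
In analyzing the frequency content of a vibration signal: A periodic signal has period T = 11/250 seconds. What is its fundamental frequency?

The fundamental frequency is the reciprocal of the period.
f = 1/T = 1/(11/250) = 250/11 Hz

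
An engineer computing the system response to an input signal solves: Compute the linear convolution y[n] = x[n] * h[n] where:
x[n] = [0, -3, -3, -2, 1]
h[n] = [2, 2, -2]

y[n] = sum_k x[k]*h[n-k]. Output length = len(x) + len(h) - 1 = 5 + 3 - 1 = 7.
y[0] = 0*2 = 0
y[1] = -3*2 + 0*2 = -6
y[2] = -3*2 + -3*2 + 0*-2 = -12
y[3] = -2*2 + -3*2 + -3*-2 = -4
y[4] = 1*2 + -2*2 + -3*-2 = 4
y[5] = 1*2 + -2*-2 = 6
y[6] = 1*-2 = -2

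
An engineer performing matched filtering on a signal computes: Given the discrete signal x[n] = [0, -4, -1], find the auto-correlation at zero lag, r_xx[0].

The auto-correlation at zero lag r_xx[0] equals the signal energy.
r_xx[0] = sum of x[n]^2 = 0^2 + (-4)^2 + (-1)^2
= 0 + 16 + 1 = 17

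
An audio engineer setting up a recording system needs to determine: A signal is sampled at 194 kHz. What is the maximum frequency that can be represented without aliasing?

The maximum frequency that can be represented without aliasing
is the Nyquist frequency: f_max = f_s / 2 = 194 kHz / 2 = 97 kHz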